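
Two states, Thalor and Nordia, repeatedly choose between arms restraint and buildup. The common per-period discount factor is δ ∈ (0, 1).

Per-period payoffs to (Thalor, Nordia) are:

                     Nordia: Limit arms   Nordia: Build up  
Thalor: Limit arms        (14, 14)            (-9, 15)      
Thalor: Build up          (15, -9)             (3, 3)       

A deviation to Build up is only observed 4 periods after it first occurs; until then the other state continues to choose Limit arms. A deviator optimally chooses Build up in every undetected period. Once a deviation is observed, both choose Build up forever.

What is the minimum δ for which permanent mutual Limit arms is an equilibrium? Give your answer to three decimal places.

Deviating for the 4 undetected periods gains 15−14 = 1 per period over cooperation, then loses 14−3 = 11 per period forever once punishment starts.
Gain: 1(1 + δ + … + δ^3); loss: 11·δ^4/(1−δ).
No profitable deviation ⇔ 1(1−δ^4) ≤ 11·δ^4, i.e. δ^4 ≥ 1/(1+11) = 1/12.
Hence δ ≥ (1/12)^(1/4) ≈ 0.537.

0.537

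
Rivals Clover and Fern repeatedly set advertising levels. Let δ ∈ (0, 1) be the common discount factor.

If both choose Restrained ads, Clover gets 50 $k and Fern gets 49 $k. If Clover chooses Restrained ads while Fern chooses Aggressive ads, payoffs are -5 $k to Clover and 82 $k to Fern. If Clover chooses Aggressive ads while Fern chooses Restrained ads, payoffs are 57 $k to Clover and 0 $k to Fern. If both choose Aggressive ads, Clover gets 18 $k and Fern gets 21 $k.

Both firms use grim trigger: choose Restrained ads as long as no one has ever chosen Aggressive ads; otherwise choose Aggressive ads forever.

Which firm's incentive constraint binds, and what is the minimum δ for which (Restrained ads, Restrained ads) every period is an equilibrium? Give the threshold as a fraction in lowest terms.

Fern; δ ≥ 33/61

Clover's threshold: (57−50)/(57−18) = 7/39.
Fern's threshold: (82−49)/(82−21) = 33/61.
7/39 < 33/61, so Fern binds and δ* = 33/61.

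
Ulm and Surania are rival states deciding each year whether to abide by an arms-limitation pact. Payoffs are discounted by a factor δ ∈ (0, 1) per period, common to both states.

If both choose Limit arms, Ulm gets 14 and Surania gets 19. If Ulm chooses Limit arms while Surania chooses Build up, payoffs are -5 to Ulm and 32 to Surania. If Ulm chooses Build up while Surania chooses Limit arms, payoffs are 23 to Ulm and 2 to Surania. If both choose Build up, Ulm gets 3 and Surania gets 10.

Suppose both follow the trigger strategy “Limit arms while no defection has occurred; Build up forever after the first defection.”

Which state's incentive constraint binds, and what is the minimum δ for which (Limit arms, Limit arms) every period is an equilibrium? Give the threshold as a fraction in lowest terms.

Ulm: cooperation gives 14 each period; deviation gives 23 once then 3 forever.
  14/(1−δ) ≥ 23 + 3δ/(1−δ) ⇒ δ ≥ 9/20.
Surania: cooperation gives 19 each period; deviation gives 32 once then 10 forever.
  δ ≥ 13/22.
Both must hold, so the binding constraint is Surania's: δ ≥ 13/22.

Surania; δ ≥ 13/22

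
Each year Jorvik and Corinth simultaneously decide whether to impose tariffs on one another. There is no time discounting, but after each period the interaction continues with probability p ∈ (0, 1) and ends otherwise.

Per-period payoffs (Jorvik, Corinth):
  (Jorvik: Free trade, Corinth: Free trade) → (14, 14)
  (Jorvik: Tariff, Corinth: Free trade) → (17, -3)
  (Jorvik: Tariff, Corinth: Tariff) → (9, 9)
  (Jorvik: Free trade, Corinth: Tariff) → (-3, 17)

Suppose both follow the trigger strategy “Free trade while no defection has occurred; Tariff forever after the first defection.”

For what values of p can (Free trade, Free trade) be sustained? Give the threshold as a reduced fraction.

Expected cooperation value is 14 + p·14 + p²·14 + … = 14/(1−p); deviation gives 17 + p·9/(1−p).
14 ≥ 17(1−p) + 9p ⇒ 8p ≥ 3 ⇒ p ≥ 3/8.

3/8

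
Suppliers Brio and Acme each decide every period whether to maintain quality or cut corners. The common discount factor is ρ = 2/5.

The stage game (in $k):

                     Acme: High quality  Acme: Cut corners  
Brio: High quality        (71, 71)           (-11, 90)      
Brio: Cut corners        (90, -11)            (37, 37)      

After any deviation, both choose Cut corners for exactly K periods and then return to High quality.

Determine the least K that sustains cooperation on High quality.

IC: ρ(1−ρ^K)/(1−ρ) ≥ (90−71)/(71−37) = 19/34.
With ρ = 2/5: need 1 − ρ^K ≥ 19/34·(1−2/5)/(2/5), i.e. ρ^K ≤ 0.1618.
Since (2/5)^1 = 0.4000 and (2/5)^2 = 0.1600, the smallest such K is 2.

2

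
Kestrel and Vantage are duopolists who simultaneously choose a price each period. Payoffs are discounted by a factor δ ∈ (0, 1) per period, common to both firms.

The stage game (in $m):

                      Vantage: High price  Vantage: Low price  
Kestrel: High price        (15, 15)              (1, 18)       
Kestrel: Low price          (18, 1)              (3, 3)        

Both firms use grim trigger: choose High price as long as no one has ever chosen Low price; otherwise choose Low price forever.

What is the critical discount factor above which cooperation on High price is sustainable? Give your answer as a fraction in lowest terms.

15/(1−δ) ≥ 18 + 3δ/(1−δ)
15 ≥ 18 − 15δ
δ ≥ 3/15 = 1/5.

1/5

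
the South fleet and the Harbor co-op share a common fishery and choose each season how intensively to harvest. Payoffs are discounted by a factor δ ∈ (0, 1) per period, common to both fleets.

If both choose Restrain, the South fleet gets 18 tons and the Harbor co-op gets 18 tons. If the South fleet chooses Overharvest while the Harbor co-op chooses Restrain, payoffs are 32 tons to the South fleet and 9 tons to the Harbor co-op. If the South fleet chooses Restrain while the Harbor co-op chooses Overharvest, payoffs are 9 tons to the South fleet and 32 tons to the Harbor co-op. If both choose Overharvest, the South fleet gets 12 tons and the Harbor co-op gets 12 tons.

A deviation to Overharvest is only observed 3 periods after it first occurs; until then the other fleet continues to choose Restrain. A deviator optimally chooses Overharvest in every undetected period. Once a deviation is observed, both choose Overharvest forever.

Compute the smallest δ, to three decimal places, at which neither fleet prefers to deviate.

0.888

The best deviation is to choose Overharvest for all 3 undetected periods, earning 32 each, then 12 forever once detected.
Deviation value: 32(1−δ^3)/(1−δ) + 12δ^3/(1−δ); cooperation value: 18/(1−δ).
IC: 18 ≥ 32(1−δ^3) + 12δ^3 = 32 − 20δ^3.
So δ^3 ≥ 14/20 = 7/10, giving δ ≥ (7/10)^(1/3) ≈ 0.888.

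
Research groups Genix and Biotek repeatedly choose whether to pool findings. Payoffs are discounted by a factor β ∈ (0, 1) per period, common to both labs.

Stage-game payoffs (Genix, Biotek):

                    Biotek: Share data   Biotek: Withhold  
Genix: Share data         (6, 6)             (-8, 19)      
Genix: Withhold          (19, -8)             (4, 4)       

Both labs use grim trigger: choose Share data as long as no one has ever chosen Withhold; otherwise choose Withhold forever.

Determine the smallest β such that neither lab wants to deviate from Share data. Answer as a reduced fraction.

13/15

6/(1−β) ≥ 19 + 4β/(1−β)
6 ≥ 19 − 15β
β ≥ 13/15.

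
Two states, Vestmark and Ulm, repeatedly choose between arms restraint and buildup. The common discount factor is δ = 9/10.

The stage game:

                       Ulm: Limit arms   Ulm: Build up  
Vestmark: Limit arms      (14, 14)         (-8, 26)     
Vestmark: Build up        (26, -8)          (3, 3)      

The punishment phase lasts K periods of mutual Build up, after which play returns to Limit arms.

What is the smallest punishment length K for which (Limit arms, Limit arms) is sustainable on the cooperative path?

No profitable deviation requires (14−3)(δ+…+δ^K) ≥ 26−14, i.e. δ+…+δ^K ≥ 12/11 ≈ 1.0909.
With δ = 9/10, the partial sums are K=1: 0.9000, K=2: 1.7100.
K = 2 is the first length at which the sum reaches 1.0909.

2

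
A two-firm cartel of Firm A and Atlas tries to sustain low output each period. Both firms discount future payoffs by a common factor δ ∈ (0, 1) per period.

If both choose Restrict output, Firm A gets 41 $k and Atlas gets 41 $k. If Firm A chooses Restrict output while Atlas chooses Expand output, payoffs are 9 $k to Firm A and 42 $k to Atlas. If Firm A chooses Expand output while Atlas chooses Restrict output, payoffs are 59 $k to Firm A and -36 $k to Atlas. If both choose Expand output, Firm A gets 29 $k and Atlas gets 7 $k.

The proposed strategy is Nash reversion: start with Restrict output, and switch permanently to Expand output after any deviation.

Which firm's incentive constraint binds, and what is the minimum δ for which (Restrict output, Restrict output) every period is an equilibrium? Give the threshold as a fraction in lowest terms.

Firm A; δ ≥ 3/5

Firm A: cooperation gives 41 each period; deviation gives 59 once then 29 forever.
  41/(1−δ) ≥ 59 + 29δ/(1−δ) ⇒ δ ≥ 18/30 = 3/5.
Atlas: cooperation gives 41 each period; deviation gives 42 once then 7 forever.
  δ ≥ 1/35.
Both must hold, so the binding constraint is Firm A's: δ ≥ 3/5.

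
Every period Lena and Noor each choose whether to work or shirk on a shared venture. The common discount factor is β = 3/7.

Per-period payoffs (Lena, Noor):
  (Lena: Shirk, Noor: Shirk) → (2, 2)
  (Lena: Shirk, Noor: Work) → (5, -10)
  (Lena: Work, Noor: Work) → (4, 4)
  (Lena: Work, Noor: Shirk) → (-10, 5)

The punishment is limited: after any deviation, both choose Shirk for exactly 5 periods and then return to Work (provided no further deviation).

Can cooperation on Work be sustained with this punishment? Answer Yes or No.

Yes

IC: β+…+β^5 ≥ (5−4)/(4−2) = 1/2.
At β = 3/7: partial sum = 0.7392 ≥ 0.5000. Cooperation sustainable.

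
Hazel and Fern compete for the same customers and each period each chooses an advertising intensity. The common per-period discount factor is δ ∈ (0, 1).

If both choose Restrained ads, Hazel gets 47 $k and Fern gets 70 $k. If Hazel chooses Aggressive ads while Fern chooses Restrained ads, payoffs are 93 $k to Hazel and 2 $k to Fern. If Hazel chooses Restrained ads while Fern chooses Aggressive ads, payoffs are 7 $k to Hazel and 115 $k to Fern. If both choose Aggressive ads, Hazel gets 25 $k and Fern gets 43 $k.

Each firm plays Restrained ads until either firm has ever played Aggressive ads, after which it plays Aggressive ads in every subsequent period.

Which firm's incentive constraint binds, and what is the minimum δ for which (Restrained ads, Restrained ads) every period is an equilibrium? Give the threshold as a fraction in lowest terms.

Hazel: cooperation gives 47 each period; deviation gives 93 once then 25 forever.
  47/(1−δ) ≥ 93 + 25δ/(1−δ) ⇒ δ ≥ 46/68 = 23/34.
Fern: cooperation gives 70 each period; deviation gives 115 once then 43 forever.
  δ ≥ 45/72 = 5/8.
Both must hold, so the binding constraint is Hazel's: δ ≥ 23/34.

Hazel; δ ≥ 23/34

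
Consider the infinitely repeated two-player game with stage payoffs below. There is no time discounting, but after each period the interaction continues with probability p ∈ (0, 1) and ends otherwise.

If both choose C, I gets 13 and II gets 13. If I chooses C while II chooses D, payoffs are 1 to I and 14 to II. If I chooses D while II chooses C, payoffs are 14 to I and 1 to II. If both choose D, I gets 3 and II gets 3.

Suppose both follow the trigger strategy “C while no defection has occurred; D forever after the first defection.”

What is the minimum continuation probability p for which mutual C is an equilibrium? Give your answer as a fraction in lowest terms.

Expected cooperation value is 13 + p·13 + p²·13 + … = 13/(1−p); deviation gives 14 + p·3/(1−p).
13 ≥ 14(1−p) + 3p ⇒ 11p ≥ 1 ⇒ p ≥ 1/11.

1/11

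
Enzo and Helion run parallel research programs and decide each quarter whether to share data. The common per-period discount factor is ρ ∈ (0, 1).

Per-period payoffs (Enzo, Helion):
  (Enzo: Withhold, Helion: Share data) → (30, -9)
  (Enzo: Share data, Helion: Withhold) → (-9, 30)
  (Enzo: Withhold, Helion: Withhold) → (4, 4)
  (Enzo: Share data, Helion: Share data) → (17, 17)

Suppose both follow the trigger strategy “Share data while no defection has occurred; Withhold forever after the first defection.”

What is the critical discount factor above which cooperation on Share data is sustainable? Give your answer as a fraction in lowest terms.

One-period gain from deviating is 30 − 17 = 13. The loss is 17 − 4 = 13 in every subsequent period, with present value 13·ρ/(1−ρ).
Deviation is unprofitable when 13·ρ/(1−ρ) ≥ 13, i.e. ρ/(1−ρ) ≥ 1.
Equivalently ρ ≥ 13/(13+13) = 1/2.

1/2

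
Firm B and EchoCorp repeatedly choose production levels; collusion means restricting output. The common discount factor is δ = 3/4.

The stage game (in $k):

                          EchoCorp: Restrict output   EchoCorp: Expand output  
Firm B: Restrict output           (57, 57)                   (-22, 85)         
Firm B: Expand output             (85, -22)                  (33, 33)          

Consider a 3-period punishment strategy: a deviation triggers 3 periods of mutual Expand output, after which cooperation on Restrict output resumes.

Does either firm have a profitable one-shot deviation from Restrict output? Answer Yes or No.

No

IC: δ+…+δ^3 ≥ (85−57)/(57−33) = 7/6.
At δ = 3/4: partial sum = 1.7344 ≥ 1.1667. Cooperation sustainable.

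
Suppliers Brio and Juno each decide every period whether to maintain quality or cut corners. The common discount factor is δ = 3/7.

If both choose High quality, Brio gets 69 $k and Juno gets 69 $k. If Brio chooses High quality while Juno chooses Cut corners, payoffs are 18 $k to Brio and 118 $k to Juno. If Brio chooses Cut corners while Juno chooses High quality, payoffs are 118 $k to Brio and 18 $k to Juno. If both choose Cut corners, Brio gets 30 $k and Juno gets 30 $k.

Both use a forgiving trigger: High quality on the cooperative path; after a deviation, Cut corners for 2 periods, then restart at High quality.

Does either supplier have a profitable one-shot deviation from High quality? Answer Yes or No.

A one-shot deviation gives 118 now, then 30 for 2 periods, then back to 69.
Gain from deviating: (118−69) today; loss: (69−30) in each of the next 2 periods.
No-deviation condition: (69−30)(δ+…+δ^2) ≥ 118−69, i.e. δ+…+δ^2 ≥ 49/39.
At δ = 3/7: δ+…+δ^2 = 0.6122 < 1.2564.
So cooperation is not sustainable.

Yes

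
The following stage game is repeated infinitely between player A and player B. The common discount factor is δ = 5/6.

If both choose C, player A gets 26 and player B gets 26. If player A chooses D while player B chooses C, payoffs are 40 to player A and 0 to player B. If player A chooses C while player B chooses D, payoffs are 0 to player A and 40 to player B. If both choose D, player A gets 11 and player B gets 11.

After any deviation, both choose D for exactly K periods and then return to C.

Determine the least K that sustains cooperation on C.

IC: δ(1−δ^K)/(1−δ) ≥ (40−26)/(26−11) = 14/15.
With δ = 5/6: need 1 − δ^K ≥ 14/15·(1−5/6)/(5/6), i.e. δ^K ≤ 0.8133.
Since (5/6)^1 = 0.8333 and (5/6)^2 = 0.6944, the smallest such K is 2.

2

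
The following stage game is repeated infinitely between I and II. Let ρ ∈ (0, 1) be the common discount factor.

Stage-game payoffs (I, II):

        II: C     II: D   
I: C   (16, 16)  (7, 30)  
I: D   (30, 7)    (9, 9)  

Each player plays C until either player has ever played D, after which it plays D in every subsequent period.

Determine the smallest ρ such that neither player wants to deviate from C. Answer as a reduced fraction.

2/3

One-period gain from deviating is 30 − 16 = 14. The loss is 16 − 9 = 7 in every subsequent period, with present value 7·ρ/(1−ρ).
Deviation is unprofitable when 7·ρ/(1−ρ) ≥ 14, i.e. ρ/(1−ρ) ≥ 2.
Equivalently ρ ≥ 14/(14+7) = 2/3.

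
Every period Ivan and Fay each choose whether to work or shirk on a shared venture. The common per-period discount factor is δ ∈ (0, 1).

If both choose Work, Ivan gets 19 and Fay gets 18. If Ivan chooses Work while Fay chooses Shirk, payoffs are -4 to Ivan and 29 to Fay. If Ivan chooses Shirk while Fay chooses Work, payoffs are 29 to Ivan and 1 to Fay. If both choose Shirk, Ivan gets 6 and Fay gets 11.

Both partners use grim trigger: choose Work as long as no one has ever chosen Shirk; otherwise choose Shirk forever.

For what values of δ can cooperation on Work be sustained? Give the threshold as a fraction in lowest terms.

11/18

For Ivan: deviation gain 29−19 = 10, per-period punishment loss 19−6 = 13. IC gives δ ≥ 10/23.
For Fay: gain 11, loss 7 per period, so δ ≥ 11/18.
The tighter constraint is Fay's, so cooperation needs δ ≥ 11/18.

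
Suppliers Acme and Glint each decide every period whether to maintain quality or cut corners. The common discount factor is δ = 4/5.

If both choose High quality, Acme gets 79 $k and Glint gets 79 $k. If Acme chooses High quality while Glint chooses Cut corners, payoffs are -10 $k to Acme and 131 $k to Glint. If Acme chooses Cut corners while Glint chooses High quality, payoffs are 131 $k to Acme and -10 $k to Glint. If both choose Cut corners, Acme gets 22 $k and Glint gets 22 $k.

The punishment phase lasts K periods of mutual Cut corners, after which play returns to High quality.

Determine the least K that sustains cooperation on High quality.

2

No profitable deviation requires (79−22)(δ+…+δ^K) ≥ 131−79, i.e. δ+…+δ^K ≥ 52/57 ≈ 0.9123.
With δ = 4/5, the partial sums are K=1: 0.8000, K=2: 1.4400.
K = 2 is the first length at which the sum reaches 0.9123.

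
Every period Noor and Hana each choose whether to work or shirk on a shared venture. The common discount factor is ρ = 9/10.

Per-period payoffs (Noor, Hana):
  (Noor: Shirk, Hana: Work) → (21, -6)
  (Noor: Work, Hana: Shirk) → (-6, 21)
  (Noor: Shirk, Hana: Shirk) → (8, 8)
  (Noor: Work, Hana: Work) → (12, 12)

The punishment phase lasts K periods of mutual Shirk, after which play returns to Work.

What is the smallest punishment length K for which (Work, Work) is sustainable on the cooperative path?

3

No profitable deviation requires (12−8)(ρ+…+ρ^K) ≥ 21−12, i.e. ρ+…+ρ^K ≥ 9/4 ≈ 2.2500.
With ρ = 9/10, the partial sums are K=1: 0.9000, K=2: 1.7100, K=3: 2.4390.
K = 3 is the first length at which the sum reaches 2.2500.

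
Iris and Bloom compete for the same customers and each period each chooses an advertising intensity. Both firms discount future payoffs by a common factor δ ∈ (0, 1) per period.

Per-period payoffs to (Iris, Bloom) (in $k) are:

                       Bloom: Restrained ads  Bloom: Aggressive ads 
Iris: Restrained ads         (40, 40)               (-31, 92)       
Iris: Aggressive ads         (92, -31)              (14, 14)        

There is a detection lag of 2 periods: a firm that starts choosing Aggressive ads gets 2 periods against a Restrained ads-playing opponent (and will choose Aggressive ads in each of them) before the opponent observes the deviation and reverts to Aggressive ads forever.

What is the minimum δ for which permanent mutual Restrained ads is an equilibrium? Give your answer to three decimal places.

The best deviation is to choose Aggressive ads for all 2 undetected periods, earning 92 each, then 14 forever once detected.
Deviation value: 92(1−δ^2)/(1−δ) + 14δ^2/(1−δ); cooperation value: 40/(1−δ).
IC: 40 ≥ 92(1−δ^2) + 14δ^2 = 92 − 78δ^2.
So δ^2 ≥ 52/78 = 2/3, giving δ ≥ (2/3)^(1/2) ≈ 0.816.

0.816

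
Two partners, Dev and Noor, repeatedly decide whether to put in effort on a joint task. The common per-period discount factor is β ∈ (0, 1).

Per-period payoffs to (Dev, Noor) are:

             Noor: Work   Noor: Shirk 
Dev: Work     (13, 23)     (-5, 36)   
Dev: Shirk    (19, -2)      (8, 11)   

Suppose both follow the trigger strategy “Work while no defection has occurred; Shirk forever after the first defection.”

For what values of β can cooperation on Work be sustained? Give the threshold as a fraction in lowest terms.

6/11

Dev: cooperation gives 13 each period; deviation gives 19 once then 8 forever.
  13/(1−β) ≥ 19 + 8β/(1−β) ⇒ β ≥ 6/11.
Noor: cooperation gives 23 each period; deviation gives 36 once then 11 forever.
  β ≥ 13/25.
Both must hold, so the binding constraint is Dev's: β ≥ 6/11.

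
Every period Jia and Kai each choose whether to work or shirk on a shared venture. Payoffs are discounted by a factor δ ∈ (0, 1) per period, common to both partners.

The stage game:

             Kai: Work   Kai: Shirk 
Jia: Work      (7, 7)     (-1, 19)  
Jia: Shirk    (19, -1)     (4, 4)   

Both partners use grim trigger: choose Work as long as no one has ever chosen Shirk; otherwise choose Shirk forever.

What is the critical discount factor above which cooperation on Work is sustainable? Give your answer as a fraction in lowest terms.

One-period gain from deviating is 19 − 7 = 12. The loss is 7 − 4 = 3 in every subsequent period, with present value 3·δ/(1−δ).
Deviation is unprofitable when 3·δ/(1−δ) ≥ 12, i.e. δ/(1−δ) ≥ 4.
Equivalently δ ≥ 12/(12+3) = 4/5.

4/5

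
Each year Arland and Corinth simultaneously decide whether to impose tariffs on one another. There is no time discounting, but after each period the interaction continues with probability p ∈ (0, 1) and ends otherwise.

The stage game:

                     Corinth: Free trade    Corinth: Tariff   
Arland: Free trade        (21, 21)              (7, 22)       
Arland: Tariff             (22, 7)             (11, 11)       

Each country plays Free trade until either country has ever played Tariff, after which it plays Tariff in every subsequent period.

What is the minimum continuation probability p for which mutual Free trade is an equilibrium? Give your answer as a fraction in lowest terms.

Expected cooperation value is 21 + p·21 + p²·21 + … = 21/(1−p); deviation gives 22 + p·11/(1−p).
21 ≥ 22(1−p) + 11p ⇒ 11p ≥ 1 ⇒ p ≥ 1/11.

1/11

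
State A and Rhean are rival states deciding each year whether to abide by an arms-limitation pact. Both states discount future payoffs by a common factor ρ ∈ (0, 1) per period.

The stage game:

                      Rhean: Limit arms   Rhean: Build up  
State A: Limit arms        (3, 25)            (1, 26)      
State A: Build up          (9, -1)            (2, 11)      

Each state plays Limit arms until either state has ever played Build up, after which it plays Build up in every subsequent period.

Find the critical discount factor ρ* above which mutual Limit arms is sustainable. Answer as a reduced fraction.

6/7

State A: cooperation gives 3 each period; deviation gives 9 once then 2 forever.
  3/(1−ρ) ≥ 9 + 2ρ/(1−ρ) ⇒ ρ ≥ 6/7.
Rhean: cooperation gives 25 each period; deviation gives 26 once then 11 forever.
  ρ ≥ 1/15.
Both must hold, so the binding constraint is State A's: ρ ≥ 6/7.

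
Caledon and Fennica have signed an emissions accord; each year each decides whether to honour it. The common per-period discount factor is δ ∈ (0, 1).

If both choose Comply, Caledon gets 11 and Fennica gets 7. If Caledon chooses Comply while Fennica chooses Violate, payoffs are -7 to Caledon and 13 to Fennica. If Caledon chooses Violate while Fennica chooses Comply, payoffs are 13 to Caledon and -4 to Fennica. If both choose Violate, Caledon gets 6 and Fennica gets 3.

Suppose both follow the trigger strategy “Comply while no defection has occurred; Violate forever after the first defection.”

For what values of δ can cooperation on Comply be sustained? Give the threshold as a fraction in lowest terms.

3/5

Caledon: cooperation gives 11 each period; deviation gives 13 once then 6 forever.
  11/(1−δ) ≥ 13 + 6δ/(1−δ) ⇒ δ ≥ 2/7.
Fennica: cooperation gives 7 each period; deviation gives 13 once then 3 forever.
  δ ≥ 6/10 = 3/5.
Both must hold, so the binding constraint is Fennica's: δ ≥ 3/5.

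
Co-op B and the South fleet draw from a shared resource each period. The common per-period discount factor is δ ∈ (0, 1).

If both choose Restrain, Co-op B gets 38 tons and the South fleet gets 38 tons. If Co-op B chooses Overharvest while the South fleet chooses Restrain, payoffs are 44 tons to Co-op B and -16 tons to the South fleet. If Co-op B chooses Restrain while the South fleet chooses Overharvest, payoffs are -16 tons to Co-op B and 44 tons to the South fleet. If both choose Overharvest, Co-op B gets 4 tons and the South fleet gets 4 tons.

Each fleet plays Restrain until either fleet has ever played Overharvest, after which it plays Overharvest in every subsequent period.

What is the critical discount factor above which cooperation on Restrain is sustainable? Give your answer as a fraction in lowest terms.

Under grim trigger the critical discount factor is (T−C)/(T−P) with T = 44, C = 38, P = 4.
δ* = (44−38)/(44−4) = 6/40 = 3/20.

3/20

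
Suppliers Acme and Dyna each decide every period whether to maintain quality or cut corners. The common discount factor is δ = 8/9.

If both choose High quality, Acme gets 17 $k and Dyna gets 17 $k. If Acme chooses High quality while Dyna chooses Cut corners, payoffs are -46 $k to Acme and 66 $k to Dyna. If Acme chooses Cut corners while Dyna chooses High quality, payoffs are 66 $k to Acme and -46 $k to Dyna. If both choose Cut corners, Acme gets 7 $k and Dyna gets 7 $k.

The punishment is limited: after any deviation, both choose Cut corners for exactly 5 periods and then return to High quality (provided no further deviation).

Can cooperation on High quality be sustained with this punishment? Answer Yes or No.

Comparing payoff streams over the 6 periods until play realigns: cooperate → 17(1+δ+…+δ^5); deviate → 66 + 7(δ+…+δ^5).
Cooperation is sustained iff (17−7)(δ+…+δ^5) ≥ 66−17.
δ+…+δ^5 = 8/9·(1−(8/9)^5)/(1−8/9) = 3.5606, and (66−17)/(17−7) = 4.9000.
3.5606 < 4.9000, so cooperation is not sustainable.

No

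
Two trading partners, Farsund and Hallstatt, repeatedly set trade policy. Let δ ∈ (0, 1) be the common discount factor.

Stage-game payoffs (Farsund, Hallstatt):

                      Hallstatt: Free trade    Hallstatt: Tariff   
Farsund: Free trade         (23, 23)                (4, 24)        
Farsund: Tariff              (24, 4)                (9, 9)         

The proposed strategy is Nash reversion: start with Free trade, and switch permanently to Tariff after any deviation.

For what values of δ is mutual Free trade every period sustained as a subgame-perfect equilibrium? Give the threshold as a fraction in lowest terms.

One-period gain from deviating is 24 − 23 = 1. The loss is 23 − 9 = 14 in every subsequent period, with present value 14·δ/(1−δ).
Deviation is unprofitable when 14·δ/(1−δ) ≥ 1, i.e. δ/(1−δ) ≥ 1/14.
Equivalently δ ≥ 1/(1+14) = 1/15.

1/15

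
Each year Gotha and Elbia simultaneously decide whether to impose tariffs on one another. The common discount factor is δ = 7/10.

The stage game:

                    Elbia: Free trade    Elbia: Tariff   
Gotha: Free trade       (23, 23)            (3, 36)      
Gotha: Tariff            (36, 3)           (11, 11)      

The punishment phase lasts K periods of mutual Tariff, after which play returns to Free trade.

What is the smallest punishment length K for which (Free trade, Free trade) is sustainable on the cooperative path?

2

No profitable deviation requires (23−11)(δ+…+δ^K) ≥ 36−23, i.e. δ+…+δ^K ≥ 13/12 ≈ 1.0833.
With δ = 7/10, the partial sums are K=1: 0.7000, K=2: 1.1900.
K = 2 is the first length at which the sum reaches 1.0833.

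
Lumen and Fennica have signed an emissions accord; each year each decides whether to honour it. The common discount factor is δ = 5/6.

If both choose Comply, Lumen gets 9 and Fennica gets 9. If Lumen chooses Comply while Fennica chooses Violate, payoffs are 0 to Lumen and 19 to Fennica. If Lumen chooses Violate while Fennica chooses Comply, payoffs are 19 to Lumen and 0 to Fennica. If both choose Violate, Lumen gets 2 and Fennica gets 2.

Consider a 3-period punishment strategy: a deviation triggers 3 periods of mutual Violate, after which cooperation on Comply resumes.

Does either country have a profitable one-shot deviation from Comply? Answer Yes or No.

No

A one-shot deviation gives 19 now, then 2 for 3 periods, then back to 9.
Gain from deviating: (19−9) today; loss: (9−2) in each of the next 3 periods.
No-deviation condition: (9−2)(δ+…+δ^3) ≥ 19−9, i.e. δ+…+δ^3 ≥ 10/7.
At δ = 5/6: δ+…+δ^3 = 2.1065 ≥ 1.4286.
So cooperation is sustainable.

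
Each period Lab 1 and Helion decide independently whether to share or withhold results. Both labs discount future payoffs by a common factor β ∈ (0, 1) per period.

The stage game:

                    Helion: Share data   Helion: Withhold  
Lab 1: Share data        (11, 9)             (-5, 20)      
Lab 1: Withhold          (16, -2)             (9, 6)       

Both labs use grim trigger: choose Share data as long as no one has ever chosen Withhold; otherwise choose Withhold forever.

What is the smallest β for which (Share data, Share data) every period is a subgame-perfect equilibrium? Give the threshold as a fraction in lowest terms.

For Lab 1: deviation gain 16−11 = 5, per-period punishment loss 11−9 = 2. IC gives β ≥ 5/7.
For Helion: gain 11, loss 3 per period, so β ≥ 11/14.
The tighter constraint is Helion's, so cooperation needs β ≥ 11/14.

11/14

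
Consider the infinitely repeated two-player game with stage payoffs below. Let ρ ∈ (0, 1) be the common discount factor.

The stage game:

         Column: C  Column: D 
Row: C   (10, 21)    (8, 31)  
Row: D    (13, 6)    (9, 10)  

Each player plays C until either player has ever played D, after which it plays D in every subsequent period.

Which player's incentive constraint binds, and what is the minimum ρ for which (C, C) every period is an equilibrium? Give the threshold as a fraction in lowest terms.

For Row: deviation gain 13−10 = 3, per-period punishment loss 10−9 = 1. IC gives ρ ≥ 3/4.
For Column: gain 10, loss 11 per period, so ρ ≥ 10/21.
The tighter constraint is Row's, so cooperation needs ρ ≥ 3/4.

Row; ρ ≥ 3/4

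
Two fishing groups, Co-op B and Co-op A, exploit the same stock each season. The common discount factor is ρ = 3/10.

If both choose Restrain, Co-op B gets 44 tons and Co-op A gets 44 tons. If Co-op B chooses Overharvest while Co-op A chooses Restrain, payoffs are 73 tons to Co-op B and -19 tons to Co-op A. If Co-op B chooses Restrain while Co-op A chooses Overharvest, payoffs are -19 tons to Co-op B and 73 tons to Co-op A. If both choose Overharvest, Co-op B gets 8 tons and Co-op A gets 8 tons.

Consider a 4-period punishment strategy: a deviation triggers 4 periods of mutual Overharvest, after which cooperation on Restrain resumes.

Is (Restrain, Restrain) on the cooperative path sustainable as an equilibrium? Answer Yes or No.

IC: ρ+…+ρ^4 ≥ (73−44)/(44−8) = 29/36.
At ρ = 3/10: partial sum = 0.4251 < 0.8056. Cooperation not sustainable.

No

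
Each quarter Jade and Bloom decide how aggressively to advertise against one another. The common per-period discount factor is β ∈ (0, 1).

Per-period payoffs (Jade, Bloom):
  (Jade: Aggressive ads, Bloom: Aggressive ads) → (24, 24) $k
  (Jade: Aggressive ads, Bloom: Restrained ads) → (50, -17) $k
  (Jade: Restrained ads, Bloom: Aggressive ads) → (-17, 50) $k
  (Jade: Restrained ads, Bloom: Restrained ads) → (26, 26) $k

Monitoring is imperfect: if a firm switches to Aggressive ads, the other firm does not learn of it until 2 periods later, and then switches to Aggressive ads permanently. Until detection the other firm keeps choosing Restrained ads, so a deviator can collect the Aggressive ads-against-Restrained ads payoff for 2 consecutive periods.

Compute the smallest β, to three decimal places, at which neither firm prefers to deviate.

0.961

Deviating for the 2 undetected periods gains 50−26 = 24 per period over cooperation, then loses 26−24 = 2 per period forever once punishment starts.
Gain: 24(1 + β + … + β^1); loss: 2·β^2/(1−β).
No profitable deviation ⇔ 24(1−β^2) ≤ 2·β^2, i.e. β^2 ≥ 24/(24+2) = 12/13.
Hence β ≥ (12/13)^(1/2) ≈ 0.961.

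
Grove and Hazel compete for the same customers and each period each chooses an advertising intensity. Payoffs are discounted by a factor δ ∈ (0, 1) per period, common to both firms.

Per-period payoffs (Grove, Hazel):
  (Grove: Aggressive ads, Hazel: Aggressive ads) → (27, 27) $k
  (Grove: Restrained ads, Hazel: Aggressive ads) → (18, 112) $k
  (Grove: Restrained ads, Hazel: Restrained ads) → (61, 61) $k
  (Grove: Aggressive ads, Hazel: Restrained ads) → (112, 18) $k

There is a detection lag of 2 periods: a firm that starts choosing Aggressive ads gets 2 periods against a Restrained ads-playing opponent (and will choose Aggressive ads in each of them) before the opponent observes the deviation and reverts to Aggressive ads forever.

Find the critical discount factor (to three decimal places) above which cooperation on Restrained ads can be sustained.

A deviator earns 112 for 2 periods, then 27 forever; cooperating earns 61 forever. Multiplying the IC by (1−δ):
61 ≥ 112(1−δ^2) + 27δ^2, so 85·δ^2 ≥ 51 and δ^2 ≥ 3/5.
δ ≥ (3/5)^(1/2) ≈ 0.775.

0.775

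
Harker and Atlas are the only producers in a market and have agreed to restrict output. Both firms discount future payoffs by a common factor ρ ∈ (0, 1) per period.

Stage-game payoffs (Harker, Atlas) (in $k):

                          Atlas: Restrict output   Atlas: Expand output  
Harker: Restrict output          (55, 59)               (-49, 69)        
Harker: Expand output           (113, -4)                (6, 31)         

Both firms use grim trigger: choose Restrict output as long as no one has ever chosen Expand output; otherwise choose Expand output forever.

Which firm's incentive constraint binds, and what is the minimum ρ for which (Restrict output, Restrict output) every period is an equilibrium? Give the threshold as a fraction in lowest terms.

Harker: cooperation gives 55 each period; deviation gives 113 once then 6 forever.
  55/(1−ρ) ≥ 113 + 6ρ/(1−ρ) ⇒ ρ ≥ 58/107.
Atlas: cooperation gives 59 each period; deviation gives 69 once then 31 forever.
  ρ ≥ 10/38 = 5/19.
Both must hold, so the binding constraint is Harker's: ρ ≥ 58/107.

Harker; ρ ≥ 58/107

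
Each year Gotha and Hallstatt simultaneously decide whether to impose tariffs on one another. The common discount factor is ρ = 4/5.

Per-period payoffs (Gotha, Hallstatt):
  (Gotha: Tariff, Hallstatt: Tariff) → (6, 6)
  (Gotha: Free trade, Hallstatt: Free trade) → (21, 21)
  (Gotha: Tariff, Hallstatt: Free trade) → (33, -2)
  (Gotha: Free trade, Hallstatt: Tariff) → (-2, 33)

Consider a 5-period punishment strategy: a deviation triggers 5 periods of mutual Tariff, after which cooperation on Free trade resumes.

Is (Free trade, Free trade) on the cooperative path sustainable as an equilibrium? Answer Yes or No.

Yes

A one-shot deviation gives 33 now, then 6 for 5 periods, then back to 21.
Gain from deviating: (33−21) today; loss: (21−6) in each of the next 5 periods.
No-deviation condition: (21−6)(ρ+…+ρ^5) ≥ 33−21, i.e. ρ+…+ρ^5 ≥ 4/5.
At ρ = 4/5: ρ+…+ρ^5 = 2.6893 ≥ 0.8000.
So cooperation is sustainable.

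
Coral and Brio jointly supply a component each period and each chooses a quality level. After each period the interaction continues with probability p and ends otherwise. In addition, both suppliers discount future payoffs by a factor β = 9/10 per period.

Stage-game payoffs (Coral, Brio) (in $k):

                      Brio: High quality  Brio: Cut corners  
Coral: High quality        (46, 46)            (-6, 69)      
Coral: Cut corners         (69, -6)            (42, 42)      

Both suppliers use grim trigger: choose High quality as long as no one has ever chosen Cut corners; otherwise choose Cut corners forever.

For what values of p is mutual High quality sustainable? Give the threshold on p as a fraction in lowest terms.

230/243

With continuation probability p and discount β, the effective per-period discount factor is βp.
Grim-trigger IC: βp ≥ (69−46)/(69−42) = 23/27.
So p ≥ (23/27)/(9/10) = 230/243.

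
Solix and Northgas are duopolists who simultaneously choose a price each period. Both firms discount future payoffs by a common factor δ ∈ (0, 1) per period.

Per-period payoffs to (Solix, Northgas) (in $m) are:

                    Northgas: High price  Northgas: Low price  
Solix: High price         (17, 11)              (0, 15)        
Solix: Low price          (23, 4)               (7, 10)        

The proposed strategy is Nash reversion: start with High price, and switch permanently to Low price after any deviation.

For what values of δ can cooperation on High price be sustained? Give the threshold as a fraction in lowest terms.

Solix's threshold: (23−17)/(23−7) = 3/8.
Northgas's threshold: (15−11)/(15−10) = 4/5.
3/8 < 4/5, so Northgas binds and δ* = 4/5.

4/5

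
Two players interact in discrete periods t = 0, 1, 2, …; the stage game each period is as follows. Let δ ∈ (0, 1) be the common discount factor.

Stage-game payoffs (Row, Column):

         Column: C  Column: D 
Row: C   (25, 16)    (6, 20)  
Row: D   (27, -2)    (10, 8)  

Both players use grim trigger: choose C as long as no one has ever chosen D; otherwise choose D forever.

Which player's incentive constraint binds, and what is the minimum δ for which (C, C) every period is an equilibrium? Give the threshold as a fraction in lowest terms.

Column; δ ≥ 1/3

For Row: deviation gain 27−25 = 2, per-period punishment loss 25−10 = 15. IC gives δ ≥ 2/17.
For Column: gain 4, loss 8 per period, so δ ≥ 4/12 = 1/3.
The tighter constraint is Column's, so cooperation needs δ ≥ 1/3.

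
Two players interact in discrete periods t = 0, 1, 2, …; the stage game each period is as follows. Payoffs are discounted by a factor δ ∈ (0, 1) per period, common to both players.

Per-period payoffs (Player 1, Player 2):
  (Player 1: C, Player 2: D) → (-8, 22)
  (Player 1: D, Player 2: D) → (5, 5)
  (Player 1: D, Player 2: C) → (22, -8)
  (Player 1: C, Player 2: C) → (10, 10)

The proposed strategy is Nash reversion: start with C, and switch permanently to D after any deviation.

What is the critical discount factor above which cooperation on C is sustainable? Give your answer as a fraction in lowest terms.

12/17

10/(1−δ) ≥ 22 + 5δ/(1−δ)
10 ≥ 22 − 17δ
δ ≥ 12/17.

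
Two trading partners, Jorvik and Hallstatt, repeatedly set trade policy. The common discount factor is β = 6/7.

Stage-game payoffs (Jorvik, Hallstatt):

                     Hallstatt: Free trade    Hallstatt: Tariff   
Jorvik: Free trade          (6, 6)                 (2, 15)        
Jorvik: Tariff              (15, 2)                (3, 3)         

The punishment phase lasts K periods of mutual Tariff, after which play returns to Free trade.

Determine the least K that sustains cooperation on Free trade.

Need Σ_{k=1}^{K} β^k ≥ (15−6)/(6−3) = 3.0000 at β = 6/7.
At K = 4 the sum is 2.7613 < 3.0000; at K = 5 it is 3.2240 ≥ 3.0000.
So the minimum punishment length is K = 5.

5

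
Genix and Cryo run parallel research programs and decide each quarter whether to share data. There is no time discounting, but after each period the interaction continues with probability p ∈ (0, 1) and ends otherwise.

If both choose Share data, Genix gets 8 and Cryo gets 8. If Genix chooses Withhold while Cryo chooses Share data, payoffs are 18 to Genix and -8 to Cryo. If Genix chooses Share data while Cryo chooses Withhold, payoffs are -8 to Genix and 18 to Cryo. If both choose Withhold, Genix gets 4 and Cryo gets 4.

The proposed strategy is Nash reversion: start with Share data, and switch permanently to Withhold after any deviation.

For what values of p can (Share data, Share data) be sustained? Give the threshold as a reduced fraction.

5/7

With no time discounting, the continuation probability p plays the role of the discount factor.
Grim-trigger IC: 8/(1−p) ≥ 18 + 4p/(1−p) ⇒ p ≥ (18−8)/(18−4) = 5/7.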